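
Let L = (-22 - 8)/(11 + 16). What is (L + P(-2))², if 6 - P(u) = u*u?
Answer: 64/81 ≈ 0.79012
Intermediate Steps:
L = -10/9 (L = -30/27 = -30*1/27 = -10/9 ≈ -1.1111)
P(u) = 6 - u² (P(u) = 6 - u*u = 6 - u²)
(L + P(-2))² = (-10/9 + (6 - 1*(-2)²))² = (-10/9 + (6 - 1*4))² = (-10/9 + (6 - 4))² = (-10/9 + 2)² = (8/9)² = 64/81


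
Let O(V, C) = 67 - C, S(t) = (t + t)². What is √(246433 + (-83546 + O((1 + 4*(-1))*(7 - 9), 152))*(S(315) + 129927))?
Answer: 2*I*√11014705601 ≈ 2.099e+5*I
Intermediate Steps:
S(t) = 4*t² (S(t) = (2*t)² = 4*t²)
√(246433 + (-83546 + O((1 + 4*(-1))*(7 - 9), 152))*(S(315) + 129927)) = √(246433 + (-83546 + (67 - 1*152))*(4*315² + 129927)) = √(246433 + (-83546 + (67 - 152))*(4*99225 + 129927)) = √(246433 + (-83546 - 85)*(396900 + 129927)) = √(246433 - 83631*526827) = √(246433 - 44059068837) = √(-44058822404) = 2*I*√11014705601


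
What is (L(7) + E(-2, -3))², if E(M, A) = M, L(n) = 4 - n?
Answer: 25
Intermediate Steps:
(L(7) + E(-2, -3))² = ((4 - 1*7) - 2)² = ((4 - 7) - 2)² = (-3 - 2)² = (-5)² = 25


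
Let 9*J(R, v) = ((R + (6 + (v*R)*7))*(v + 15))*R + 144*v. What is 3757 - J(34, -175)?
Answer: -75433129/3 ≈ -2.5144e+7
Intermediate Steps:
J(R, v) = 16*v + R*(15 + v)*(6 + R + 7*R*v)/9 (J(R, v) = (((R + (6 + (v*R)*7))*(v + 15))*R + 144*v)/9 = (((R + (6 + (R*v)*7))*(15 + v))*R + 144*v)/9 = (((R + (6 + 7*R*v))*(15 + v))*R + 144*v)/9 = (((6 + R + 7*R*v)*(15 + v))*R + 144*v)/9 = (((15 + v)*(6 + R + 7*R*v))*R + 144*v)/9 = (R*(15 + v)*(6 + R + 7*R*v) + 144*v)/9 = (144*v + R*(15 + v)*(6 + R + 7*R*v))/9 = 16*v + R*(15 + v)*(6 + R + 7*R*v)/9)
3757 - J(34, -175) = 3757 - (10*34 + 16*(-175) + (5/3)*34² + (⅔)*34*(-175) + (7/9)*34²*(-175)² + (106/9)*(-175)*34²) = 3757 - (340 - 2800 + (5/3)*1156 - 11900/3 + (7/9)*1156*30625 + (106/9)*(-175)*1156) = 3757 - (340 - 2800 + 5780/3 - 11900/3 + 247817500/9 - 21443800/9) = 3757 - 1*75444400/3 = 3757 - 75444400/3 = -75433129/3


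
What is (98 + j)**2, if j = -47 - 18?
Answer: 1089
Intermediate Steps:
j = -65
(98 + j)**2 = (98 - 65)**2 = 33**2 = 1089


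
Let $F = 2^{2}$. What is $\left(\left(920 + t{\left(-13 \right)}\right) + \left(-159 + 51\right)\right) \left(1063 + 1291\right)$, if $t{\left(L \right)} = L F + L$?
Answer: $1758438$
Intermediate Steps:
$F = 4$
$t{\left(L \right)} = 5 L$ ($t{\left(L \right)} = L 4 + L = 4 L + L = 5 L$)
$\left(\left(920 + t{\left(-13 \right)}\right) + \left(-159 + 51\right)\right) \left(1063 + 1291\right) = \left(\left(920 + 5 \left(-13\right)\right) + \left(-159 + 51\right)\right) \left(1063 + 1291\right) = \left(\left(920 - 65\right) - 108\right) 2354 = \left(855 - 108\right) 2354 = 747 \cdot 2354 = 1758438$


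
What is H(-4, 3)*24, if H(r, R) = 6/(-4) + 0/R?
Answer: -36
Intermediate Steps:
H(r, R) = -3/2 (H(r, R) = 6*(-¼) + 0 = -3/2 + 0 = -3/2)
H(-4, 3)*24 = -3/2*24 = -36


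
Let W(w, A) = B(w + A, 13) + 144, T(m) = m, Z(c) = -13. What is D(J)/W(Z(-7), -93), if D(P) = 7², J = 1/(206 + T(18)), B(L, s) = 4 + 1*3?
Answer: 49/151 ≈ 0.32450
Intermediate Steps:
B(L, s) = 7 (B(L, s) = 4 + 3 = 7)
J = 1/224 (J = 1/(206 + 18) = 1/224 ≈ 0.0044643)
W(w, A) = 151 (W(w, A) = 7 + 144 = 151)
D(P) = 49
D(J)/W(Z(-7), -93) = 49/151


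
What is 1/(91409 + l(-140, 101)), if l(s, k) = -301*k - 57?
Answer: 1/60951 ≈ 1.6407e-5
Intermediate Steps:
l(s, k) = -57 - 301*k
1/(91409 + l(-140, 101)) = 1/(91409 + (-57 - 301*101)) = 1/(91409 + (-57 - 30401)) = 1/(91409 - 30458) = 1/60951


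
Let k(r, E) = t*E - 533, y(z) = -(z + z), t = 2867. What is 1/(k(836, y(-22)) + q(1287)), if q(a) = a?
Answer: 1/126902 ≈ 7.8801e-6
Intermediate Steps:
y(z) = -2*z
k(r, E) = -533 + 2867*E (k(r, E) = 2867*E - 533 = -533 + 2867*E)
1/(k(836, y(-22)) + q(1287)) = 1/((-533 + 2867*(-2*(-22))) + 1287) = 1/((-533 + 2867*44) + 1287) = 1/((-533 + 126148) + 1287) = 1/(125615 + 1287) = 1/126902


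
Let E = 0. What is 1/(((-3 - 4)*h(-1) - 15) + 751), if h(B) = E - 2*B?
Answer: 1/722 ≈ 0.0013850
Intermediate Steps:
h(B) = -2*B (h(B) = 0 - 2*B = -2*B)
1/(((-3 - 4)*h(-1) - 15) + 751) = 1/(((-3 - 4)*(-2*(-1)) - 15) + 751) = 1/((-7*2 - 15) + 751) = 1/((-14 - 15) + 751) = 1/(-29 + 751) = 1/722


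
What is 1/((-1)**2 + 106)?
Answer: 1/107 ≈ 0.0093458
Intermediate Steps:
1/((-1)**2 + 106) = 1/(1 + 106) = 1/107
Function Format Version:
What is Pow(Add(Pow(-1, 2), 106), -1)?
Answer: Rational(1, 107) ≈ 0.0093458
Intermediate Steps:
Pow(Add(Pow(-1, 2), 106), -1) = Pow(Add(1, 106), -1) = Pow(107, -1) = Rational(1, 107)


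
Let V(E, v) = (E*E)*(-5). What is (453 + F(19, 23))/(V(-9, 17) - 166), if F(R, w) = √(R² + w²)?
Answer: -453/571 - √890/571 ≈ -0.84559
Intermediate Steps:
V(E, v) = -5*E² (V(E, v) = E²*(-5) = -5*E²)
(453 + F(19, 23))/(V(-9, 17) - 166) = (453 + √(19² + 23²))/(-5*(-9)² - 166) = (453 + √(361 + 529))/(-5*81 - 166) = (453 + √890)/(-405 - 166) = (453 + √890)/(-571) = (453 + √890)*(-1/571) = -453/571 - √890/571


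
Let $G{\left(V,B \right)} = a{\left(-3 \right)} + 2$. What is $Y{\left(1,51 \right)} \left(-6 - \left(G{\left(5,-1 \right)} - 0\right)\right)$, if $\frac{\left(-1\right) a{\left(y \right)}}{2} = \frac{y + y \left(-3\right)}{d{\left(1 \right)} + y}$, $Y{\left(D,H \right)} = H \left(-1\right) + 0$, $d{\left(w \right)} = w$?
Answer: $714$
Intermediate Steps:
$Y{\left(D,H \right)} = - H$ ($Y{\left(D,H \right)} = - H + 0 = - H$)
$a{\left(y \right)} = \frac{4 y}{1 + y}$ ($a{\left(y \right)} = - 2 \frac{y + y \left(-3\right)}{1 + y} = - 2 \frac{y - 3 y}{1 + y} = - 2 \frac{\left(-2\right) y}{1 + y} = - 2 \left(- \frac{2 y}{1 + y}\right) = \frac{4 y}{1 + y}$)
$G{\left(V,B \right)} = 8$ ($G{\left(V,B \right)} = 4 \left(-3\right) \frac{1}{1 - 3} + 2 = 4 \left(-3\right) \frac{1}{-2} + 2 = 4 \left(-3\right) \left(- \frac{1}{2}\right) + 2 = 6 + 2 = 8$)
$Y{\left(1,51 \right)} \left(-6 - \left(G{\left(5,-1 \right)} - 0\right)\right) = \left(-1\right) 51 \left(-6 - \left(8 - 0\right)\right) = - 51 \left(-6 - \left(8 + 0\right)\right) = - 51 \left(-6 - 8\right) = \left(-51\right) \left(-14\right) = 714$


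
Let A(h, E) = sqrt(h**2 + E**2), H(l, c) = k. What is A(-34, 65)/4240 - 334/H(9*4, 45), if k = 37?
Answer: -334/37 + sqrt(5381)/4240 ≈ -9.0097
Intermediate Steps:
H(l, c) = 37
A(h, E) = sqrt(E**2 + h**2)
A(-34, 65)/4240 - 334/H(9*4, 45) = sqrt(65**2 + (-34)**2)/4240 - 334/37 = sqrt(4225 + 1156)*(1/4240) - 334*1/37 = sqrt(5381)*(1/4240) - 334/37 = sqrt(5381)/4240 - 334/37 = -334/37 + sqrt(5381)/4240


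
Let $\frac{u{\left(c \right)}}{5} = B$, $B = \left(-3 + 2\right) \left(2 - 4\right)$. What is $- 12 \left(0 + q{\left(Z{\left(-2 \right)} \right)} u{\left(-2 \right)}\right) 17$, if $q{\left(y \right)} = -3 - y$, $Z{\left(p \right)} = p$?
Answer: $2040$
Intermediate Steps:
$B = 2$ ($B = \left(-1\right) \left(-2\right) = 2$)
$u{\left(c \right)} = 10$ ($u{\left(c \right)} = 5 \cdot 2 = 10$)
$- 12 \left(0 + q{\left(Z{\left(-2 \right)} \right)} u{\left(-2 \right)}\right) 17 = - 12 \left(0 + \left(-3 - -2\right) 10\right) 17 = - 12 \left(0 + \left(-3 + 2\right) 10\right) 17 = - 12 \left(0 - 10\right) 17 = \left(-12\right) \left(-10\right) 17 = 120 \cdot 17 = 2040$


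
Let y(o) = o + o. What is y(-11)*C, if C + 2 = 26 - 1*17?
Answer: -154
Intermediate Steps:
y(o) = 2*o
C = 7 (C = -2 + (26 - 1*17) = -2 + (26 - 17) = -2 + 9 = 7)
y(-11)*C = (2*(-11))*7 = -22*7 = -154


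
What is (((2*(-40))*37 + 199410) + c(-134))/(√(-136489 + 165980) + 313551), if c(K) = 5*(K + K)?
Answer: 873956223/1404488573 - 19511*√29491/9831420011 ≈ 0.62192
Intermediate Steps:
c(K) = 10*K (c(K) = 5*(2*K) = 10*K)
(((2*(-40))*37 + 199410) + c(-134))/(√(-136489 + 165980) + 313551) = (((2*(-40))*37 + 199410) + 10*(-134))/(√(-136489 + 165980) + 313551) = ((-80*37 + 199410) - 1340)/(√29491 + 313551) = ((-2960 + 199410) - 1340)/(313551 + √29491) = (196450 - 1340)/(313551 + √29491) = 195110/(313551 + √29491)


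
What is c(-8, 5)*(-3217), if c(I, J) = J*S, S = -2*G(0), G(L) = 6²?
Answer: 1158120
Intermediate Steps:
G(L) = 36
S = -72 (S = -2*36 = -72)
c(I, J) = -72*J (c(I, J) = J*(-72) = -72*J)
c(-8, 5)*(-3217) = -72*5*(-3217) = -360*(-3217) = 1158120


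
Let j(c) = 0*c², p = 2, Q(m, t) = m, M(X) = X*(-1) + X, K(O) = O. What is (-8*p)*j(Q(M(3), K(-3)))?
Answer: 0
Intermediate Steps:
M(X) = 0 (M(X) = -X + X = 0)
j(c) = 0
(-8*p)*j(Q(M(3), K(-3))) = -8*2*0 = -16*0 = 0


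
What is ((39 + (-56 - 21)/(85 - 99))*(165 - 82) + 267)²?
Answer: 62742241/4 ≈ 1.5686e+7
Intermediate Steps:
((39 + (-56 - 21)/(85 - 99))*(165 - 82) + 267)² = ((39 - 77/(-14))*83 + 267)² = ((39 - 77*(-1/14))*83 + 267)² = ((39 + 11/2)*83 + 267)² = ((89/2)*83 + 267)² = (7387/2 + 267)² = (7921/2)² = 62742241/4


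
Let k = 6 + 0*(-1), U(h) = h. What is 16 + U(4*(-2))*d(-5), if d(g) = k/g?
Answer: 128/5 ≈ 25.600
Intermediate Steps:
k = 6 (k = 6 + 0 = 6)
d(g) = 6/g
16 + U(4*(-2))*d(-5) = 16 + (4*(-2))*(6/(-5)) = 16 - 48*(-1)/5 = 16 - 8*(-6/5) = 16 + 48/5 = 128/5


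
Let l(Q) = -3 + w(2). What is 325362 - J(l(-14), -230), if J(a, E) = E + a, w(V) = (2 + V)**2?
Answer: 325579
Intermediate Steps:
l(Q) = 13 (l(Q) = -3 + (2 + 2)**2 = -3 + 4**2 = -3 + 16 = 13)
325362 - J(l(-14), -230) = 325362 - (-230 + 13) = 325362 - 1*(-217) = 325362 + 217 = 325579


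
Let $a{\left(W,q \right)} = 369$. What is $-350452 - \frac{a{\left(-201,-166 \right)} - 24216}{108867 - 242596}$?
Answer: $- \frac{46865619355}{133729} \approx -3.5045 \cdot 10^{5}$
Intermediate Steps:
$-350452 - \frac{a{\left(-201,-166 \right)} - 24216}{108867 - 242596} = -350452 - \frac{369 - 24216}{108867 - 242596} = -350452 - - \frac{23847}{-133729} = -350452 - \left(-23847\right) \left(- \frac{1}{133729}\right) = -350452 - \frac{23847}{133729} = - \frac{46865619355}{133729}$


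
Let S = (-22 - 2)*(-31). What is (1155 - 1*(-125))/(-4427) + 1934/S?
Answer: 3804749/1646844 ≈ 2.3103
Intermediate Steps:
S = 744 (S = -24*(-31) = 744)
(1155 - 1*(-125))/(-4427) + 1934/S = (1155 - 1*(-125))/(-4427) + 1934/744 = (1155 + 125)*(-1/4427) + 1934*(1/744) = 1280*(-1/4427) + 967/372 = -1280/4427 + 967/372 = 3804749/1646844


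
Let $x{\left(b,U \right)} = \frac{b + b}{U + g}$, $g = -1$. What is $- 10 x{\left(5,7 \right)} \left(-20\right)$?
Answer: $\frac{1000}{3} \approx 333.33$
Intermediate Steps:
$x{\left(b,U \right)} = \frac{2 b}{-1 + U}$ ($x{\left(b,U \right)} = \frac{b + b}{U - 1} = \frac{2 b}{-1 + U}$)
$- 10 x{\left(5,7 \right)} \left(-20\right) = - 10 \cdot 2 \cdot 5 \frac{1}{-1 + 7} \left(-20\right) = - 10 \cdot 2 \cdot 5 \cdot \frac{1}{6} \left(-20\right) = - 10 \cdot \frac{5}{3} \left(-20\right) = - \frac{50 \left(-20\right)}{3} = \left(-1\right) \left(- \frac{1000}{3}\right) = \frac{1000}{3}$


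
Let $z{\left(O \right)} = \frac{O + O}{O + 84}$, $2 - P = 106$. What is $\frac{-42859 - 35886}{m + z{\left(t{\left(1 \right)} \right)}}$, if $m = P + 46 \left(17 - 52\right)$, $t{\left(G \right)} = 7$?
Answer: $\frac{204737}{4456} \approx 45.946$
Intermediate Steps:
$P = -104$ ($P = 2 - 106 = -104$)
$z{\left(O \right)} = \frac{2 O}{84 + O}$
$m = -1714$ ($m = -104 + 46 \left(17 - 52\right) = -104 + 46 \left(-35\right) = -104 - 1610 = -1714$)
$\frac{-42859 - 35886}{m + z{\left(t{\left(1 \right)} \right)}} = \frac{-42859 - 35886}{-1714 + 2 \cdot 7 \frac{1}{84 + 7}} = - \frac{78745}{-1714 + 2 \cdot 7 \cdot \frac{1}{91}} = - \frac{78745}{-1714 + \frac{2}{13}} = - \frac{78745}{- \frac{22280}{13}} = \left(-78745\right) \left(- \frac{13}{22280}\right) = \frac{204737}{4456}$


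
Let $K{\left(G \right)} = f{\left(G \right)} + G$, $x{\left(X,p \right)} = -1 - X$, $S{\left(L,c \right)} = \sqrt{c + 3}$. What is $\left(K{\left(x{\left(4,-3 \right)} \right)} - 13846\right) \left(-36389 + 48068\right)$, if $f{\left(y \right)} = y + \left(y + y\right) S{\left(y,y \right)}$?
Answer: $-161824224 - 116790 i \sqrt{2} \approx -1.6182 \cdot 10^{8} - 1.6517 \cdot 10^{5} i$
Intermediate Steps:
$S{\left(L,c \right)} = \sqrt{3 + c}$
$f{\left(y \right)} = y + 2 y \sqrt{3 + y}$ ($f{\left(y \right)} = y + \left(y + y\right) \sqrt{3 + y} = y + 2 y \sqrt{3 + y}$)
$K{\left(G \right)} = G + G \left(1 + 2 \sqrt{3 + G}\right)$ ($K{\left(G \right)} = G \left(1 + 2 \sqrt{3 + G}\right) + G = G + G \left(1 + 2 \sqrt{3 + G}\right)$)
$\left(K{\left(x{\left(4,-3 \right)} \right)} - 13846\right) \left(-36389 + 48068\right) = \left(2 \left(-1 - 4\right) \left(1 + \sqrt{3 - 5}\right) - 13846\right) \left(-36389 + 48068\right) = \left(2 \left(-1 - 4\right) \left(1 + \sqrt{3 - 5}\right) - 13846\right) 11679 = \left(2 \left(-5\right) \left(1 + \sqrt{3 - 5}\right) - 13846\right) 11679 = \left(2 \left(-5\right) \left(1 + \sqrt{-2}\right) - 13846\right) 11679 = \left(2 \left(-5\right) \left(1 + i \sqrt{2}\right) - 13846\right) 11679 = \left(\left(-10 - 10 i \sqrt{2}\right) - 13846\right) 11679 = \left(-13856 - 10 i \sqrt{2}\right) 11679 = -161824224 - 116790 i \sqrt{2}$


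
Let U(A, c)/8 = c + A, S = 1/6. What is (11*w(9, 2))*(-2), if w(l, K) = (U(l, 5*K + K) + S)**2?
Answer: -11198891/18 ≈ -6.2216e+5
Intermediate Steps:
S = 1/6 ≈ 0.16667
U(A, c) = 8*A + 8*c (U(A, c) = 8*(c + A) = 8*(A + c) = 8*A + 8*c)
w(l, K) = (1/6 + 8*l + 48*K)**2 (w(l, K) = ((8*l + 8*(5*K + K)) + 1/6)**2 = ((8*l + 8*(6*K)) + 1/6)**2 = ((8*l + 48*K) + 1/6)**2 = (1/6 + 8*l + 48*K)**2)
(11*w(9, 2))*(-2) = (11*((1 + 48*9 + 288*2)**2/36))*(-2) = (11*((1 + 432 + 576)**2/36))*(-2) = (11*((1/36)*1009**2))*(-2) = (11*((1/36)*1018081))*(-2) = (11*(1018081/36))*(-2) = (11198891/36)*(-2) = -11198891/18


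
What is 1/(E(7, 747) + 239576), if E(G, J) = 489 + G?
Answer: 1/240072 ≈ 4.1654e-6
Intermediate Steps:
1/(E(7, 747) + 239576) = 1/((489 + 7) + 239576) = 1/(496 + 239576) = 1/240072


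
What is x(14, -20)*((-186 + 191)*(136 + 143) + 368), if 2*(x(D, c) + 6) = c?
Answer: -28208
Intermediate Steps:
x(D, c) = -6 + c/2
x(14, -20)*((-186 + 191)*(136 + 143) + 368) = (-6 + (½)*(-20))*((-186 + 191)*(136 + 143) + 368) = (-6 - 10)*(5*279 + 368) = -16*(1395 + 368) = -16*1763 = -28208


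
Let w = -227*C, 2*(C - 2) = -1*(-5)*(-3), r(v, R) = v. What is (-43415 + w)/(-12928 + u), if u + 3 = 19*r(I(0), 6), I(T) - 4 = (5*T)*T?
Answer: 28111/8570 ≈ 3.2802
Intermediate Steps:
I(T) = 4 + 5*T**2 (I(T) = 4 + (5*T)*T = 4 + 5*T**2)
C = -11/2 (C = 2 + (-1*(-5)*(-3))/2 = 2 + (5*(-3))/2 = 2 + (1/2)*(-15) = 2 - 15/2 = -11/2 ≈ -5.5000)
u = 73 (u = -3 + 19*(4 + 5*0**2) = -3 + 19*(4 + 5*0) = -3 + 19*(4 + 0) = -3 + 19*4 = -3 + 76 = 73)
w = 2497/2 (w = -227*(-11/2) = 2497/2 ≈ 1248.5)
(-43415 + w)/(-12928 + u) = (-43415 + 2497/2)/(-12928 + 73) = -84333/2/(-12855) = -84333/2*(-1/12855) = 28111/8570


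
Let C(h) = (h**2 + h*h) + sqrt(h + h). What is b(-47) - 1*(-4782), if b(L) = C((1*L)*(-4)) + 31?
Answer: 75501 + 2*sqrt(94) ≈ 75520.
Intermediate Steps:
C(h) = 2*h**2 + sqrt(2)*sqrt(h) (C(h) = (h**2 + h**2) + sqrt(2*h) = 2*h**2 + sqrt(2)*sqrt(h))
b(L) = 31 + 32*L**2 + 2*sqrt(2)*sqrt(-L) (b(L) = (2*((1*L)*(-4))**2 + sqrt(2)*sqrt((1*L)*(-4))) + 31 = (2*(L*(-4))**2 + sqrt(2)*sqrt(L*(-4))) + 31 = (2*(-4*L)**2 + sqrt(2)*sqrt(-4*L)) + 31 = (2*(16*L**2) + sqrt(2)*(2*sqrt(-L))) + 31 = (32*L**2 + 2*sqrt(2)*sqrt(-L)) + 31 = 31 + 32*L**2 + 2*sqrt(2)*sqrt(-L))
b(-47) - 1*(-4782) = (31 + 32*(-47)**2 + 2*sqrt(2)*sqrt(-1*(-47))) - 1*(-4782) = (31 + 32*2209 + 2*sqrt(2)*sqrt(47)) + 4782 = (31 + 70688 + 2*sqrt(94)) + 4782 = (70719 + 2*sqrt(94)) + 4782 = 75501 + 2*sqrt(94)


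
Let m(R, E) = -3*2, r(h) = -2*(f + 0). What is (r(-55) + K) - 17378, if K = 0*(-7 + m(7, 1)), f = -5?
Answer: -17368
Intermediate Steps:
r(h) = 10 (r(h) = -2*(-5 + 0) = -2*(-5) = 10)
m(R, E) = -6
K = 0 (K = 0*(-7 - 6) = 0*(-13) = 0)
(r(-55) + K) - 17378 = (10 + 0) - 17378 = 10 - 17378 = -17368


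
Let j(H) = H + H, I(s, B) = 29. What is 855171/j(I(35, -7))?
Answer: 855171/58 ≈ 14744.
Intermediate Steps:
j(H) = 2*H
855171/j(I(35, -7)) = 855171/((2*29)) = 855171/58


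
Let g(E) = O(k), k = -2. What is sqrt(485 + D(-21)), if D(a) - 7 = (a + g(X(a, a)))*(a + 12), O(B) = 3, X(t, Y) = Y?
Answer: sqrt(654) ≈ 25.573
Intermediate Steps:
g(E) = 3
D(a) = 7 + (3 + a)*(12 + a) (D(a) = 7 + (a + 3)*(a + 12) = 7 + (3 + a)*(12 + a))
sqrt(485 + D(-21)) = sqrt(485 + (43 + (-21)**2 + 15*(-21))) = sqrt(485 + (43 + 441 - 315)) = sqrt(485 + 169) = sqrt(654)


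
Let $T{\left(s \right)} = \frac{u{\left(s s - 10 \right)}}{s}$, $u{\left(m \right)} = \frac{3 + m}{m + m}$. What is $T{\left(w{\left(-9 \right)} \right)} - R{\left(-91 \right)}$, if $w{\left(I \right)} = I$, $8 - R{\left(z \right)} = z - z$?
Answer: $- \frac{5149}{639} \approx -8.0579$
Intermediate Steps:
$R{\left(z \right)} = 8$ ($R{\left(z \right)} = 8 - \left(z - z\right) = 8 - 0 = 8 + 0 = 8$)
$u{\left(m \right)} = \frac{3 + m}{2 m}$
$T{\left(s \right)} = \frac{-7 + s^{2}}{2 s \left(-10 + s^{2}\right)}$ ($T{\left(s \right)} = \frac{\frac{1}{2} \frac{1}{s s - 10} \left(3 + \left(s s - 10\right)\right)}{s} = \frac{\frac{1}{2} \frac{1}{s^{2} - 10} \left(3 + \left(s^{2} - 10\right)\right)}{s} = \frac{\frac{1}{2} \frac{1}{-10 + s^{2}} \left(3 + \left(-10 + s^{2}\right)\right)}{s} = \frac{\frac{1}{2} \frac{1}{-10 + s^{2}} \left(-7 + s^{2}\right)}{s} = \frac{-7 + s^{2}}{2 s \left(-10 + s^{2}\right)}$)
$T{\left(w{\left(-9 \right)} \right)} - R{\left(-91 \right)} = \frac{-7 + \left(-9\right)^{2}}{2 \left(-9\right) \left(-10 + \left(-9\right)^{2}\right)} - 8 = \frac{1}{2} \left(- \frac{1}{9}\right) \frac{1}{-10 + 81} \left(-7 + 81\right) - 8 = \frac{1}{2} \left(- \frac{1}{9}\right) \frac{1}{71} \cdot 74 - 8 = - \frac{37}{639} - 8 = - \frac{5149}{639}$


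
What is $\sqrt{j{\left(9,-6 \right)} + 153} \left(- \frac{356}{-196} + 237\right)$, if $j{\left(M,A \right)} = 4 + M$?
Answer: $\frac{11702 \sqrt{166}}{49} \approx 3076.9$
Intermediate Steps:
$\sqrt{j{\left(9,-6 \right)} + 153} \left(- \frac{356}{-196} + 237\right) = \sqrt{\left(4 + 9\right) + 153} \left(- \frac{356}{-196} + 237\right) = \sqrt{13 + 153} \left(\left(-356\right) \left(- \frac{1}{196}\right) + 237\right) = \sqrt{166} \left(\frac{89}{49} + 237\right) = \sqrt{166} \cdot \frac{11702}{49} = \frac{11702 \sqrt{166}}{49}$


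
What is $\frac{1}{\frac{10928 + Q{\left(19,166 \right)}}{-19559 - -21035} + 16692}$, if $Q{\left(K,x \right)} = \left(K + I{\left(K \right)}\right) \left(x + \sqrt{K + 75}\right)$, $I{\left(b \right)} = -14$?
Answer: $\frac{5160588}{86181644783} - \frac{246 \sqrt{94}}{20252686524005} \approx 5.988 \cdot 10^{-5}$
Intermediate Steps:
$Q{\left(K,x \right)} = \left(-14 + K\right) \left(x + \sqrt{75 + K}\right)$ ($Q{\left(K,x \right)} = \left(K - 14\right) \left(x + \sqrt{K + 75}\right) = \left(-14 + K\right) \left(x + \sqrt{75 + K}\right)$)
$\frac{1}{\frac{10928 + Q{\left(19,166 \right)}}{-19559 - -21035} + 16692} = \frac{1}{\frac{10928 + \left(\left(-14\right) 166 - 14 \sqrt{75 + 19} + 19 \cdot 166 + 19 \sqrt{75 + 19}\right)}{-19559 - -21035} + 16692} = \frac{1}{\frac{10928 + \left(-2324 - 14 \sqrt{94} + 3154 + 19 \sqrt{94}\right)}{-19559 + 21035} + 16692} = \frac{1}{\frac{10928 + \left(830 + 5 \sqrt{94}\right)}{1476} + 16692} = \frac{1}{\left(11758 + 5 \sqrt{94}\right) \frac{1}{1476} + 16692} = \frac{1}{\left(\frac{5879}{738} + \frac{5 \sqrt{94}}{1476}\right) + 16692} = \frac{1}{\frac{12324575}{738} + \frac{5 \sqrt{94}}{1476}}$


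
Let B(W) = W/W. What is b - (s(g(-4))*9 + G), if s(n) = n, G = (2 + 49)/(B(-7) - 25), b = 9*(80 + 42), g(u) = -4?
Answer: 9089/8 ≈ 1136.1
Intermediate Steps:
B(W) = 1
b = 1098 (b = 9*122 = 1098)
G = -17/8 (G = (2 + 49)/(1 - 25) = 51/(-24) = 51*(-1/24) = -17/8 ≈ -2.1250)
b - (s(g(-4))*9 + G) = 1098 - (-4*9 - 17/8) = 1098 - (-36 - 17/8) = 1098 - 1*(-305/8) = 1098 + 305/8 = 9089/8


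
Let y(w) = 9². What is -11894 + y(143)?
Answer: -11813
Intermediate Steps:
y(w) = 81
-11894 + y(143) = -11894 + 81 = -11813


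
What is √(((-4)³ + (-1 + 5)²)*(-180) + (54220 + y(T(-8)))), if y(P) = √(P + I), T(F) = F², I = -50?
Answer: √(62860 + √14) ≈ 250.73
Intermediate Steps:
y(P) = √(-50 + P) (y(P) = √(P - 50) = √(-50 + P))
√(((-4)³ + (-1 + 5)²)*(-180) + (54220 + y(T(-8)))) = √(((-4)³ + (-1 + 5)²)*(-180) + (54220 + √(-50 + (-8)²))) = √((-64 + 4²)*(-180) + (54220 + √(-50 + 64))) = √((-64 + 16)*(-180) + (54220 + √14)) = √(-48*(-180) + (54220 + √14)) = √(8640 + (54220 + √14)) = √(62860 + √14)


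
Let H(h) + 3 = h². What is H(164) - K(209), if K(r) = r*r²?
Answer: -9102436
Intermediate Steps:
H(h) = -3 + h²
K(r) = r³
H(164) - K(209) = (-3 + 164²) - 1*209³ = (-3 + 26896) - 1*9129329 = 26893 - 9129329 = -9102436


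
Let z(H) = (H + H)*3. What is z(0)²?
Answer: 0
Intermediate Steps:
z(H) = 6*H (z(H) = (2*H)*3 = 6*H)
z(0)² = (6*0)² = 0² = 0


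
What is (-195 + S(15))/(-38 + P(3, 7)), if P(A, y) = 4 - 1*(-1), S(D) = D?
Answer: 60/11 ≈ 5.4545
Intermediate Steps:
P(A, y) = 5 (P(A, y) = 4 + 1 = 5)
(-195 + S(15))/(-38 + P(3, 7)) = (-195 + 15)/(-38 + 5) = -180/(-33) = -180*(-1/33) = 60/11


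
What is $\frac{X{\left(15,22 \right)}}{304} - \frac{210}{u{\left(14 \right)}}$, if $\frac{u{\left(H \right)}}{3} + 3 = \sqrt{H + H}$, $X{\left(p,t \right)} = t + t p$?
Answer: $- \frac{188}{19} - \frac{140 \sqrt{7}}{19} \approx -29.39$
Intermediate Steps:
$X{\left(p,t \right)} = t + p t$
$u{\left(H \right)} = -9 + 3 \sqrt{2} \sqrt{H}$ ($u{\left(H \right)} = -9 + 3 \sqrt{H + H} = -9 + 3 \sqrt{2 H} = -9 + 3 \sqrt{2} \sqrt{H}$)
$\frac{X{\left(15,22 \right)}}{304} - \frac{210}{u{\left(14 \right)}} = \frac{22 \left(1 + 15\right)}{304} - \frac{210}{-9 + 3 \sqrt{2} \sqrt{14}} = 22 \cdot 16 \cdot \frac{1}{304} - \frac{210}{-9 + 6 \sqrt{7}} = 352 \cdot \frac{1}{304} - \frac{210}{-9 + 6 \sqrt{7}} = \frac{22}{19} - \frac{210}{-9 + 6 \sqrt{7}}$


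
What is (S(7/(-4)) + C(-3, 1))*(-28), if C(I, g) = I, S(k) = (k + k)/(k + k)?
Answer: 56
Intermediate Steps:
S(k) = 1 (S(k) = (2*k)/((2*k)) = (2*k)*(1/(2*k)) = 1)
(S(7/(-4)) + C(-3, 1))*(-28) = (1 - 3)*(-28) = -2*(-28) = 56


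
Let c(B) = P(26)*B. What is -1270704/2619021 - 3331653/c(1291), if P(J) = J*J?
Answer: -252170073943/58606705924 ≈ -4.3027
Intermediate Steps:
P(J) = J**2
c(B) = 676*B (c(B) = 26**2*B = 676*B)
-1270704/2619021 - 3331653/c(1291) = -1270704/2619021 - 3331653/(676*1291) = -1270704*1/2619021 - 3331653/872716 = -423568/873007 - 3331653*1/872716 = -423568/873007 - 256281/67132 = -252170073943/58606705924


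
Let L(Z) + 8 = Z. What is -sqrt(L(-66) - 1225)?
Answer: -I*sqrt(1299) ≈ -36.042*I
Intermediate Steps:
L(Z) = -8 + Z
-sqrt(L(-66) - 1225) = -sqrt((-8 - 66) - 1225) = -sqrt(-74 - 1225) = -sqrt(-1299) = -I*sqrt(1299)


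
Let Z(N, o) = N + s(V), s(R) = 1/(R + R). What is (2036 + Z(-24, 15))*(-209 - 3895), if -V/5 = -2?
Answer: -41287266/5 ≈ -8.2575e+6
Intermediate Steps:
V = 10 (V = -5*(-2) = 10)
s(R) = 1/(2*R)
Z(N, o) = 1/20 + N (Z(N, o) = N + (½)/10 = N + (½)*(⅒) = N + 1/20 = 1/20 + N)
(2036 + Z(-24, 15))*(-209 - 3895) = (2036 + (1/20 - 24))*(-209 - 3895) = (2036 - 479/20)*(-4104) = (40241/20)*(-4104) = -41287266/5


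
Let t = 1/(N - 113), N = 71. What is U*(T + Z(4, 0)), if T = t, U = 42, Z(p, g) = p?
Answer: 167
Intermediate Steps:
t = -1/42 (t = 1/(71 - 113) = 1/(-42) = -1/42 ≈ -0.023810)
T = -1/42 ≈ -0.023810
U*(T + Z(4, 0)) = 42*(-1/42 + 4) = 42*(167/42) = 167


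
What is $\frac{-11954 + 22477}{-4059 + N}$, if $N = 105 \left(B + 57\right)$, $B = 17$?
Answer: $\frac{10523}{3711} \approx 2.8356$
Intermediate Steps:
$N = 7770$ ($N = 105 \left(17 + 57\right) = 105 \cdot 74 = 7770$)
$\frac{-11954 + 22477}{-4059 + N} = \frac{-11954 + 22477}{-4059 + 7770} = \frac{10523}{3711}$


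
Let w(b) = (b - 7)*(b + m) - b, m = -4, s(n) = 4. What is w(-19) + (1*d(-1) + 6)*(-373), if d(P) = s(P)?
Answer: -3113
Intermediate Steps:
d(P) = 4
w(b) = -b + (-7 + b)*(-4 + b) (w(b) = (b - 7)*(b - 4) - b = (-7 + b)*(-4 + b) - b = -b + (-7 + b)*(-4 + b))
w(-19) + (1*d(-1) + 6)*(-373) = (28 + (-19)² - 12*(-19)) + (1*4 + 6)*(-373) = (28 + 361 + 228) + (4 + 6)*(-373) = 617 + 10*(-373) = 617 - 3730 = -3113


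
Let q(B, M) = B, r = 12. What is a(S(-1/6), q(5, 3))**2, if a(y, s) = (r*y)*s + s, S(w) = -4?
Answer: 55225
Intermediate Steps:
a(y, s) = s + 12*s*y (a(y, s) = (12*y)*s + s = 12*s*y + s = s + 12*s*y)
a(S(-1/6), q(5, 3))**2 = (5*(1 + 12*(-4)))**2 = (5*(1 - 48))**2 = (5*(-47))**2 = (-235)**2 = 55225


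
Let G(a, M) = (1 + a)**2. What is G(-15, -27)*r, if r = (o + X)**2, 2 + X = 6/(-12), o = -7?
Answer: 17689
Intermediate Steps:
X = -5/2 (X = -2 + 6/(-12) = -2 + 6*(-1/12) = -2 - 1/2 = -5/2 ≈ -2.5000)
r = 361/4 (r = (-7 - 5/2)**2 = (-19/2)**2 = 361/4 ≈ 90.250)
G(-15, -27)*r = (1 - 15)**2*(361/4) = (-14)**2*(361/4) = 196*(361/4) = 17689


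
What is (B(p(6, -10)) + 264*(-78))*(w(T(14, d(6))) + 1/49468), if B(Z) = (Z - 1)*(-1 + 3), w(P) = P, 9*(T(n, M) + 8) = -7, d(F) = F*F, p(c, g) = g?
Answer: 40279374641/222606 ≈ 1.8094e+5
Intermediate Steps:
d(F) = F**2
T(n, M) = -79/9 (T(n, M) = -8 + (1/9)*(-7) = -8 - 7/9 = -79/9)
B(Z) = -2 + 2*Z (B(Z) = (-1 + Z)*2 = -2 + 2*Z)
(B(p(6, -10)) + 264*(-78))*(w(T(14, d(6))) + 1/49468) = ((-2 + 2*(-10)) + 264*(-78))*(-79/9 + 1/49468) = ((-2 - 20) - 20592)*(-79/9 + 1/49468) = (-22 - 20592)*(-3907963/445212) = -20614*(-3907963/445212) = 40279374641/222606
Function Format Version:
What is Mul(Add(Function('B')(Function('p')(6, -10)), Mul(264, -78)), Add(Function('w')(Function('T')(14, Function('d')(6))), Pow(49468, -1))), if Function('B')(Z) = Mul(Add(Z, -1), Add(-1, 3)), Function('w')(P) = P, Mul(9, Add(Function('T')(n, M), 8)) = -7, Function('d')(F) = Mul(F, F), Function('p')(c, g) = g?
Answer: Rational(40279374641, 222606) ≈ 1.8094e+5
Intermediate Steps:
Function('d')(F) = Pow(F, 2)
Function('T')(n, M) = Rational(-79, 9) (Function('T')(n, M) = Add(-8, Mul(Rational(1, 9), -7)) = Add(-8, Rational(-7, 9)) = Rational(-79, 9))
Function('B')(Z) = Add(-2, Mul(2, Z)) (Function('B')(Z) = Mul(Add(-1, Z), 2) = Add(-2, Mul(2, Z)))
Mul(Add(Function('B')(Function('p')(6, -10)), Mul(264, -78)), Add(Function('w')(Function('T')(14, Function('d')(6))), Pow(49468, -1))) = Mul(Add(Add(-2, Mul(2, -10)), Mul(264, -78)), Add(Rational(-79, 9), Pow(49468, -1))) = Mul(Add(Add(-2, -20), -20592), Add(Rational(-79, 9), Rational(1, 49468))) = Mul(Add(-22, -20592), Rational(-3907963, 445212)) = Mul(-20614, Rational(-3907963, 445212)) = Rational(40279374641, 222606)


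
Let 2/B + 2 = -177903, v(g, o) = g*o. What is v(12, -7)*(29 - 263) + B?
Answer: 3496900678/177905 ≈ 19656.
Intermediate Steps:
B = -2/177905 (B = 2/(-2 - 177903) = 2/(-177905) = 2*(-1/177905) = -2/177905 ≈ -1.1242e-5)
v(12, -7)*(29 - 263) + B = (12*(-7))*(29 - 263) - 2/177905 = -84*(-234) - 2/177905 = 19656 - 2/177905 = 3496900678/177905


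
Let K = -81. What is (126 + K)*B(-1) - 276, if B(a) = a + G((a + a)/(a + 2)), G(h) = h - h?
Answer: -321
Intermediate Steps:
G(h) = 0
B(a) = a (B(a) = a + 0 = a)
(126 + K)*B(-1) - 276 = (126 - 81)*(-1) - 276 = 45*(-1) - 276 = -45 - 276 = -321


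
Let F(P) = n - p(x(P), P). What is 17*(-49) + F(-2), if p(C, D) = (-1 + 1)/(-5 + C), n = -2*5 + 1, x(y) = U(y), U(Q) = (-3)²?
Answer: -842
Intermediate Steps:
U(Q) = 9
x(y) = 9
n = -9 (n = -10 + 1 = -9)
p(C, D) = 0 (p(C, D) = 0/(-5 + C) = 0)
F(P) = -9 (F(P) = -9 - 1*0 = -9 + 0 = -9)
17*(-49) + F(-2) = 17*(-49) - 9 = -833 - 9 = -842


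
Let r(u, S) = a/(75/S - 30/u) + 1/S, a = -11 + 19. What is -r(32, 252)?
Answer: 677161/54180 ≈ 12.498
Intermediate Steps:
a = 8
r(u, S) = 1/S + 8/(-30/u + 75/S) (r(u, S) = 8/(75/S - 30/u) + 1/S = 8/(-30/u + 75/S) + 1/S = 1/S + 8/(-30/u + 75/S))
-r(32, 252) = -(-75*32 + 30*252 - 8*32*252²)/(15*252*(-5*32 + 2*252)) = -(-2400 + 7560 - 8*32*63504)/(15*252*(-160 + 504)) = -(-2400 + 7560 - 16257024)/(15*252*344) = -(-16251864)/(15*252*344) = -1*(-677161/54180) = 677161/54180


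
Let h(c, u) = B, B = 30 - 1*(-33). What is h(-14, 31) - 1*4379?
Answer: -4316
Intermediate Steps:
B = 63 (B = 30 + 33 = 63)
h(c, u) = 63
h(-14, 31) - 1*4379 = 63 - 1*4379 = 63 - 4379 = -4316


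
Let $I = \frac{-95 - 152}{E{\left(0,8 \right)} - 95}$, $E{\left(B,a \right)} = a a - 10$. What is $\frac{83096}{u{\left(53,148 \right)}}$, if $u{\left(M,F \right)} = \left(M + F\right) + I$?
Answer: $\frac{425867}{1061} \approx 401.38$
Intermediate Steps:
$E{\left(B,a \right)} = -10 + a^{2}$ ($E{\left(B,a \right)} = a^{2} - 10 = -10 + a^{2}$)
$I = \frac{247}{41}$ ($I = \frac{-95 - 152}{\left(-10 + 8^{2}\right) - 95} = - \frac{247}{\left(-10 + 64\right) - 95} = - \frac{247}{54 - 95} = - \frac{247}{-41} = \left(-247\right) \left(- \frac{1}{41}\right) = \frac{247}{41} \approx 6.0244$)
$u{\left(M,F \right)} = \frac{247}{41} + F + M$ ($u{\left(M,F \right)} = \left(M + F\right) + \frac{247}{41} = \left(F + M\right) + \frac{247}{41} = \frac{247}{41} + F + M$)
$\frac{83096}{u{\left(53,148 \right)}} = \frac{83096}{\frac{247}{41} + 148 + 53} = \frac{83096}{\frac{8488}{41}} = 83096 \cdot \frac{41}{8488} = \frac{425867}{1061}$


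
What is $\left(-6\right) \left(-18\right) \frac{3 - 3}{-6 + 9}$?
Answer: $0$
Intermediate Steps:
$\left(-6\right) \left(-18\right) \frac{3 - 3}{-6 + 9} = 108 \cdot \frac{0}{3} = 108 \cdot 0 \cdot \frac{1}{3} = 108 \cdot 0 = 0$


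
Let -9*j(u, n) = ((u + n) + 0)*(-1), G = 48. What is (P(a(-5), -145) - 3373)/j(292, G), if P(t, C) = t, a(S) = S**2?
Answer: -7533/85 ≈ -88.624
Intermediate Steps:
j(u, n) = n/9 + u/9 (j(u, n) = -((u + n) + 0)*(-1)/9 = -((n + u) + 0)*(-1)/9 = -(n + u)*(-1)/9 = -(-n - u)/9 = n/9 + u/9)
(P(a(-5), -145) - 3373)/j(292, G) = ((-5)**2 - 3373)/((1/9)*48 + (1/9)*292) = (25 - 3373)/(16/3 + 292/9) = -3348/340/9 = -3348*9/340 = -7533/85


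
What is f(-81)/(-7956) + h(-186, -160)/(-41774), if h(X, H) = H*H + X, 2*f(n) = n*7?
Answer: -21150095/36928216 ≈ -0.57273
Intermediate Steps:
f(n) = 7*n/2 (f(n) = (n*7)/2 = (7*n)/2 = 7*n/2)
h(X, H) = X + H**2 (h(X, H) = H**2 + X = X + H**2)
f(-81)/(-7956) + h(-186, -160)/(-41774) = ((7/2)*(-81))/(-7956) + (-186 + (-160)**2)/(-41774) = -567/2*(-1/7956) + (-186 + 25600)*(-1/41774) = 63/1768 + 25414*(-1/41774) = 63/1768 - 12707/20887 = -21150095/36928216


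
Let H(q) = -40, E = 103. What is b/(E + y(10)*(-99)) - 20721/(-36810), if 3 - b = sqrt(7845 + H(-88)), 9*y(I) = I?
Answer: 11539/85890 + sqrt(7805)/7 ≈ 12.755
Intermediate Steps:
y(I) = I/9
b = 3 - sqrt(7805) (b = 3 - sqrt(7845 - 40) = 3 - sqrt(7805) ≈ -85.346)
b/(E + y(10)*(-99)) - 20721/(-36810) = (3 - sqrt(7805))/(103 + ((1/9)*10)*(-99)) - 20721/(-36810) = (3 - sqrt(7805))/(103 + (10/9)*(-99)) - 20721*(-1/36810) = (3 - sqrt(7805))/(103 - 110) + 6907/12270 = (3 - sqrt(7805))/(-7) + 6907/12270 = (3 - sqrt(7805))*(-1/7) + 6907/12270 = (-3/7 + sqrt(7805)/7) + 6907/12270 = 11539/85890 + sqrt(7805)/7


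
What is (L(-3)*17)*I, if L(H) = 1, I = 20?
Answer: 340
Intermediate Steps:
(L(-3)*17)*I = (1*17)*20 = 17*20 = 340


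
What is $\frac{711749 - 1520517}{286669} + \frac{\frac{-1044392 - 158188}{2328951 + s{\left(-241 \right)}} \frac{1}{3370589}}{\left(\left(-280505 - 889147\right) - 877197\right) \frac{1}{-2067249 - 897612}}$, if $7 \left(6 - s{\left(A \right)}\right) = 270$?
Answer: $- \frac{481289194238313274087388}{170593645113243112724249} \approx -2.8213$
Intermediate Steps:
$s{\left(A \right)} = - \frac{228}{7}$ ($s{\left(A \right)} = 6 - \frac{270}{7} = - \frac{228}{7}$)
$\frac{711749 - 1520517}{286669} + \frac{\frac{-1044392 - 158188}{2328951 + s{\left(-241 \right)}} \frac{1}{3370589}}{\left(\left(-280505 - 889147\right) - 877197\right) \frac{1}{-2067249 - 897612}} = \frac{711749 - 1520517}{286669} + \frac{\frac{-1044392 - 158188}{2328951 - \frac{228}{7}} \cdot \frac{1}{3370589}}{\left(\left(-280505 - 889147\right) - 877197\right) \frac{1}{-2067249 - 897612}} = \left(-808768\right) \frac{1}{286669} + \frac{- \frac{1202580}{\frac{16302429}{7}} \cdot \frac{1}{3370589}}{\left(\left(-280505 - 889147\right) - 877197\right) \frac{1}{-2964861}} = - \frac{808768}{286669} + \frac{\left(-1202580\right) \frac{7}{16302429} \cdot \frac{1}{3370589}}{\left(-1169652 - 877197\right) \left(- \frac{1}{2964861}\right)} = - \frac{808768}{286669} + \frac{\left(- \frac{935340}{1811381}\right) \frac{1}{3370589}}{\left(-2046849\right) \left(- \frac{1}{2964861}\right)} = - \frac{808768}{286669} - \frac{935340}{6105420873409 \cdot \frac{682283}{988287}} = - \frac{808768}{286669} - \frac{132054908940}{595089267110301821} = - \frac{481289194238313274087388}{170593645113243112724249}$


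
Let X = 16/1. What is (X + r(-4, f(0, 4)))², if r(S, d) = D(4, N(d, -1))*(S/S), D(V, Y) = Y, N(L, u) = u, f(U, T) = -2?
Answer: 225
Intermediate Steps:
X = 16 (X = 16*1 = 16)
r(S, d) = -1 (r(S, d) = -S/S = -1*1 = -1)
(X + r(-4, f(0, 4)))² = (16 - 1)² = 15² = 225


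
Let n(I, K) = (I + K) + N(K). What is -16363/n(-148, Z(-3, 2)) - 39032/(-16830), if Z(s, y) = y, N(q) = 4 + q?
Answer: 1652081/13860 ≈ 119.20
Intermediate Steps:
n(I, K) = 4 + I + 2*K (n(I, K) = (I + K) + (4 + K) = 4 + I + 2*K)
-16363/n(-148, Z(-3, 2)) - 39032/(-16830) = -16363/(4 - 148 + 2*2) - 39032/(-16830) = -16363/(4 - 148 + 4) - 39032*(-1/16830) = -16363/(-140) + 1148/495 = -16363*(-1/140) + 1148/495 = 16363/140 + 1148/495 = 1652081/13860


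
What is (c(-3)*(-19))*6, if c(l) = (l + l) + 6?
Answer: 0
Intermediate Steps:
c(l) = 6 + 2*l (c(l) = 2*l + 6 = 6 + 2*l)
(c(-3)*(-19))*6 = ((6 + 2*(-3))*(-19))*6 = ((6 - 6)*(-19))*6 = (0*(-19))*6 = 0*6 = 0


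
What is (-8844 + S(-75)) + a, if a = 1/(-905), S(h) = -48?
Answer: -8047261/905 ≈ -8892.0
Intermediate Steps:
a = -1/905 ≈ -0.0011050
(-8844 + S(-75)) + a = (-8844 - 48) - 1/905 = -8892 - 1/905 = -8047261/905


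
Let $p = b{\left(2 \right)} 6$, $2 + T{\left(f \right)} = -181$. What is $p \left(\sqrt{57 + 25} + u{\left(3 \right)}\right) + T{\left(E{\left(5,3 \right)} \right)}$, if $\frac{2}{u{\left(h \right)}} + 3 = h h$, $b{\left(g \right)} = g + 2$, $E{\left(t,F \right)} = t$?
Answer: $-175 + 24 \sqrt{82} \approx 42.329$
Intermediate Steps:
$T{\left(f \right)} = -183$ ($T{\left(f \right)} = -2 - 181 = -183$)
$b{\left(g \right)} = 2 + g$
$u{\left(h \right)} = \frac{2}{-3 + h^{2}}$ ($u{\left(h \right)} = \frac{2}{-3 + h h} = \frac{2}{-3 + h^{2}}$)
$p = 24$ ($p = \left(2 + 2\right) 6 = 4 \cdot 6 = 24$)
$p \left(\sqrt{57 + 25} + u{\left(3 \right)}\right) + T{\left(E{\left(5,3 \right)} \right)} = 24 \left(\sqrt{57 + 25} + \frac{2}{-3 + 3^{2}}\right) - 183 = 24 \left(\sqrt{82} + \frac{2}{-3 + 9}\right) - 183 = 24 \left(\sqrt{82} + \frac{2}{6}\right) - 183 = 24 \left(\sqrt{82} + 2 \cdot \frac{1}{6}\right) - 183 = 24 \left(\sqrt{82} + \frac{1}{3}\right) - 183 = 24 \left(\frac{1}{3} + \sqrt{82}\right) - 183 = \left(8 + 24 \sqrt{82}\right) - 183 = -175 + 24 \sqrt{82}$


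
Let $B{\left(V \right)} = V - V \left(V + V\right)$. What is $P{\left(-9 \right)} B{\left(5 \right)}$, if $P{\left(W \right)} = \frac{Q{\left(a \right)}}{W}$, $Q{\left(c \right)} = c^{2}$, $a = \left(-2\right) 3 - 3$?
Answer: $405$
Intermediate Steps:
$B{\left(V \right)} = V - 2 V^{2}$ ($B{\left(V \right)} = V - V 2 V = V - 2 V^{2}$)
$a = -9$ ($a = -6 - 3 = -9$)
$P{\left(W \right)} = \frac{81}{W}$ ($P{\left(W \right)} = \frac{\left(-9\right)^{2}}{W} = \frac{81}{W}$)
$P{\left(-9 \right)} B{\left(5 \right)} = \frac{81}{-9} \cdot 5 \left(1 - 10\right) = 81 \left(- \frac{1}{9}\right) 5 \left(1 - 10\right) = - 9 \cdot 5 \left(-9\right) = \left(-9\right) \left(-45\right) = 405$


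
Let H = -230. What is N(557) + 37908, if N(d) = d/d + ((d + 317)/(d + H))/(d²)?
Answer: 3845921995381/101451423 ≈ 37909.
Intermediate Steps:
N(d) = 1 + (317 + d)/(d²*(-230 + d)) (N(d) = d/d + ((d + 317)/(d - 230))/(d²) = 1 + ((317 + d)/(-230 + d))/d² = 1 + (317 + d)/(d²*(-230 + d)))
N(557) + 37908 = (317 + 557 + 557³ - 230*557²)/(557²*(-230 + 557)) + 37908 = (1/310249)*(317 + 557 + 172808693 - 230*310249)/327 + 37908 = (1/310249)*(1/327)*(317 + 557 + 172808693 - 71357270) + 37908 = (1/310249)*(1/327)*101452297 + 37908 = 101452297/101451423 + 37908 = 3845921995381/101451423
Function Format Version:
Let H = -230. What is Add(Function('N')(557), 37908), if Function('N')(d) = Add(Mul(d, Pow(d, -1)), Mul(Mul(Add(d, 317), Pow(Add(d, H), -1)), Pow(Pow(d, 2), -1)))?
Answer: Rational(3845921995381, 101451423) ≈ 37909.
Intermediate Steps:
Function('N')(d) = Add(1, Mul(Pow(d, -2), Pow(Add(-230, d), -1), Add(317, d))) (Function('N')(d) = Add(Mul(d, Pow(d, -1)), Mul(Mul(Add(d, 317), Pow(Add(d, -230), -1)), Pow(Pow(d, 2), -1))) = Add(1, Mul(Mul(Add(317, d), Pow(Add(-230, d), -1)), Pow(d, -2))) = Add(1, Mul(Mul(Pow(Add(-230, d), -1), Add(317, d)), Pow(d, -2))) = Add(1, Mul(Pow(d, -2), Pow(Add(-230, d), -1), Add(317, d))))
Add(Function('N')(557), 37908) = Add(Mul(Pow(557, -2), Pow(Add(-230, 557), -1), Add(317, 557, Pow(557, 3), Mul(-230, Pow(557, 2)))), 37908) = Add(Mul(Rational(1, 310249), Pow(327, -1), Add(317, 557, 172808693, Mul(-230, 310249))), 37908) = Add(Mul(Rational(1, 310249), Rational(1, 327), Add(317, 557, 172808693, -71357270)), 37908) = Add(Mul(Rational(1, 310249), Rational(1, 327), 101452297), 37908) = Add(Rational(101452297, 101451423), 37908) = Rational(3845921995381, 101451423)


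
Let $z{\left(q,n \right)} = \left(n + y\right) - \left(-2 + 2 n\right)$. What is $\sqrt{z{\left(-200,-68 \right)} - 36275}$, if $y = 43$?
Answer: $21 i \sqrt{82} \approx 190.16 i$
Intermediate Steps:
$z{\left(q,n \right)} = 45 - n$ ($z{\left(q,n \right)} = \left(n + 43\right) - \left(-2 + 2 n\right) = \left(43 + n\right) - \left(-2 + 2 n\right) = 45 - n$)
$\sqrt{z{\left(-200,-68 \right)} - 36275} = \sqrt{\left(45 - -68\right) - 36275} = \sqrt{\left(45 + 68\right) - 36275} = \sqrt{113 - 36275} = \sqrt{-36162} = 21 i \sqrt{82}$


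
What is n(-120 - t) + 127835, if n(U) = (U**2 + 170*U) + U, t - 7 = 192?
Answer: 175047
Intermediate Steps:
t = 199 (t = 7 + 192 = 199)
n(U) = U**2 + 171*U
n(-120 - t) + 127835 = (-120 - 1*199)*(171 + (-120 - 1*199)) + 127835 = (-120 - 199)*(171 + (-120 - 199)) + 127835 = -319*(171 - 319) + 127835 = -319*(-148) + 127835 = 47212 + 127835 = 175047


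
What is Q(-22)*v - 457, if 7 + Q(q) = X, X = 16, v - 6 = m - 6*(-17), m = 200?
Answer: 2315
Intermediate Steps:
v = 308 (v = 6 + (200 - 6*(-17)) = 6 + (200 + 102) = 6 + 302 = 308)
Q(q) = 9 (Q(q) = -7 + 16 = 9)
Q(-22)*v - 457 = 9*308 - 457 = 2772 - 457 = 2315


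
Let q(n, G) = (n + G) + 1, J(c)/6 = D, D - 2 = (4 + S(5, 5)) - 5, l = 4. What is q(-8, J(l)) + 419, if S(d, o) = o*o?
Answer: 568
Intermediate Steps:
S(d, o) = o**2
D = 26 (D = 2 + ((4 + 5**2) - 5) = 2 + ((4 + 25) - 5) = 2 + (29 - 5) = 2 + 24 = 26)
J(c) = 156 (J(c) = 6*26 = 156)
q(n, G) = 1 + G + n (q(n, G) = (G + n) + 1 = 1 + G + n)
q(-8, J(l)) + 419 = (1 + 156 - 8) + 419 = 149 + 419 = 568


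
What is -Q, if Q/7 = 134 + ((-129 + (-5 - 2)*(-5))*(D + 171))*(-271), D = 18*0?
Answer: -30493316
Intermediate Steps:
D = 0
Q = 30493316 (Q = 7*(134 + ((-129 + (-5 - 2)*(-5))*(0 + 171))*(-271)) = 7*(134 + ((-129 - 7*(-5))*171)*(-271)) = 7*(134 + ((-129 + 35)*171)*(-271)) = 7*(134 - 94*171*(-271)) = 7*(134 - 16074*(-271)) = 7*(134 + 4356054) = 7*4356188 = 30493316)
-Q = -1*30493316 = -30493316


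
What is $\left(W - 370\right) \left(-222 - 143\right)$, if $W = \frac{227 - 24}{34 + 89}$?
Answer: $\frac{16537055}{123} \approx 1.3445 \cdot 10^{5}$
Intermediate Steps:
$W = \frac{203}{123} \approx 1.6504$
$\left(W - 370\right) \left(-222 - 143\right) = \left(\frac{203}{123} - 370\right) \left(-222 - 143\right) = - \frac{45307 \left(-222 - 143\right)}{123} = \left(- \frac{45307}{123}\right) \left(-365\right) = \frac{16537055}{123}$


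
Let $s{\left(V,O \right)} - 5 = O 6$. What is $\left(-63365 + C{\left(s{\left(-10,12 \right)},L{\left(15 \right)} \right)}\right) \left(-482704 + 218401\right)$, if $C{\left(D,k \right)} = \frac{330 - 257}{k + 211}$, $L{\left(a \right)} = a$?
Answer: $\frac{3784929174351}{226} \approx 1.6747 \cdot 10^{10}$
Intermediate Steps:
$s{\left(V,O \right)} = 5 + 6 O$ ($s{\left(V,O \right)} = 5 + O 6 = 5 + 6 O$)
$C{\left(D,k \right)} = \frac{73}{211 + k}$
$\left(-63365 + C{\left(s{\left(-10,12 \right)},L{\left(15 \right)} \right)}\right) \left(-482704 + 218401\right) = \left(-63365 + \frac{73}{211 + 15}\right) \left(-482704 + 218401\right) = \left(-63365 + \frac{73}{226}\right) \left(-264303\right) = \left(- \frac{14320417}{226}\right) \left(-264303\right) = \frac{3784929174351}{226}$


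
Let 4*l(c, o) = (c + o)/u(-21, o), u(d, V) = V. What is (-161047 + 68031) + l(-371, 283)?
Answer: -26323550/283 ≈ -93016.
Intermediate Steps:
l(c, o) = (c + o)/(4*o) (l(c, o) = ((c + o)/o)/4 = (c + o)/(4*o))
(-161047 + 68031) + l(-371, 283) = (-161047 + 68031) + (¼)*(-371 + 283)/283 = -93016 + (¼)*(1/283)*(-88) = -93016 - 22/283 = -26323550/283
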